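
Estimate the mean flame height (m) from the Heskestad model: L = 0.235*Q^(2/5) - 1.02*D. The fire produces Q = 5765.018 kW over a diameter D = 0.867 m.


Q^(2/5) = 31.939
0.235 * Q^(2/5) = 7.5056
1.02 * D = 0.88434
L = 6.6213 m

6.6213 m


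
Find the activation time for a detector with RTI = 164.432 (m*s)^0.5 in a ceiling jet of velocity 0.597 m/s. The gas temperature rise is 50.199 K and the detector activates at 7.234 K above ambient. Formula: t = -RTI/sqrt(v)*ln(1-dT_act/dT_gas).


dT_act/dT_gas = 0.14411
ln(1 - 0.14411) = -0.15561
t = -164.432 / sqrt(0.597) * -0.15561 = 33.116 s

33.116 s


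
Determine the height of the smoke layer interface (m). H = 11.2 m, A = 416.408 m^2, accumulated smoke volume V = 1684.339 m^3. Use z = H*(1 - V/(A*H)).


V/(A*H) = 0.36115
1 - 0.36115 = 0.63885
z = 11.2 * 0.63885 = 7.1551 m

7.1551 m


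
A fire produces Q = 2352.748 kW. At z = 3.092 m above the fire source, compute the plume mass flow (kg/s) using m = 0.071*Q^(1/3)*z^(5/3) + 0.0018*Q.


Q^(1/3) = 13.300
z^(5/3) = 6.5624
First term = 0.071 * 13.300 * 6.5624 = 6.1970
Second term = 0.0018 * 2352.748 = 4.2349
m = 10.432 kg/s

10.432 kg/s


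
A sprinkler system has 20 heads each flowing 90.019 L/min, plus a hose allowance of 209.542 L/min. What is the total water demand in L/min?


Sprinkler demand = 20 * 90.019 = 1800.38 L/min
Total = 1800.38 + 209.542 = 2009.922 L/min

2009.922 L/min


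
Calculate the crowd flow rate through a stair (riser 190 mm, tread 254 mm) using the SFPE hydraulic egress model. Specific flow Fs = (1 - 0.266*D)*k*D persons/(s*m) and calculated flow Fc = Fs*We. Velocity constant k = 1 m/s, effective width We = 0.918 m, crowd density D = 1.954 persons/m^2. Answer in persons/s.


1 - 0.266*D = 1 - 0.266*1.954 = 0.48024
Fs = 0.48024 * 1 * 1.954 = 0.93838 persons/(s*m)
Fc = 0.93838 * 0.918 = 0.86143 persons/s

0.86143 persons/s


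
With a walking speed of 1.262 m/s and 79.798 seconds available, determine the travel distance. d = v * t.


d = 1.262 * 79.798 = 100.71 m

100.71 m


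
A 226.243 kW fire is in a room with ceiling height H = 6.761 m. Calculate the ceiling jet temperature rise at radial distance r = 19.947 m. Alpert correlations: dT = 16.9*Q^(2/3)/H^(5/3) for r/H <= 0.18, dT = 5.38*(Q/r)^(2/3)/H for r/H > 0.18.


r/H = 19.947 / 6.761 = 2.9503
r/H > 0.18, so dT = 5.38*(Q/r)^(2/3)/H
Q/r = 11.342
(Q/r)^(2/3) = 5.0481
dT = 5.38 * 5.0481 / 6.761 = 4.0170 K

4.0170 K


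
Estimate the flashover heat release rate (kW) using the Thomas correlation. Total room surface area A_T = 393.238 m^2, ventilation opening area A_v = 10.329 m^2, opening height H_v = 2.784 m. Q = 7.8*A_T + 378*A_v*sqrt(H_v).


7.8*A_T = 3067.3
sqrt(H_v) = 1.6685
378*A_v*sqrt(H_v) = 6514.6
Q = 3067.3 + 6514.6 = 9581.8 kW

9581.8 kW


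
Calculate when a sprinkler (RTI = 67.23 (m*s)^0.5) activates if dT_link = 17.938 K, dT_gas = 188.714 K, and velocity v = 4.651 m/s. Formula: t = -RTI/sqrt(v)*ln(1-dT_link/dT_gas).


dT_link/dT_gas = 0.095054
ln(1 - 0.095054) = -0.099880
t = -67.23 / sqrt(4.651) * -0.099880 = 3.1136 s

3.1136 s


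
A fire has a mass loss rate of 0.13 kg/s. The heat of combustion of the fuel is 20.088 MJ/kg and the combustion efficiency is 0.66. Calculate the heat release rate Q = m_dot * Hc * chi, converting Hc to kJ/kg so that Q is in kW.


Hc = 20.088 MJ/kg = 20.088 * 1000 kJ/kg = 20088 kJ/kg
Q = 0.13 kg/s * 20088 kJ/kg * 0.66 = 1723.6 kW

1723.6 kW


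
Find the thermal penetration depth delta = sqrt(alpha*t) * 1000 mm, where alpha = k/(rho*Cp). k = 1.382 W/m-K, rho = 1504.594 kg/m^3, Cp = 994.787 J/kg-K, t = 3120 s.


alpha = 1.382 / (1504.594 * 994.787) = 9.2333e-07 m^2/s
alpha * t = 0.0028808
delta = sqrt(0.0028808) * 1000 = 53.673 mm

53.673 mm


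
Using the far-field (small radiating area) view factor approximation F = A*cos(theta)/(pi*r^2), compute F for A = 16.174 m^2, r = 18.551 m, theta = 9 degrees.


cos(9 deg) = 0.98769
pi*r^2 = 1081.1
F = 16.174 * 0.98769 / 1081.1 = 0.014776

0.014776


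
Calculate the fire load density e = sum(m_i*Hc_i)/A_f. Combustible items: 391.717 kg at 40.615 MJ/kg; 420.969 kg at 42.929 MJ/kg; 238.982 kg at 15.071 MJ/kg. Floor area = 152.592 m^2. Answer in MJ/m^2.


Total energy = 391.717*40.615 + 420.969*42.929 + 238.982*15.071
= 15909.59 + 18071.78 + 3601.698
= 37583.06 MJ
e = 37583.06 / 152.592 = 246.30 MJ/m^2

246.30 MJ/m^2


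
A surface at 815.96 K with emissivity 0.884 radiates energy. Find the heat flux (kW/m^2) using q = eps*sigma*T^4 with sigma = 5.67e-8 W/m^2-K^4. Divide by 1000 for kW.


T^4 = 4.4328e+11
q = 0.884 * 5.67e-8 * 4.4328e+11 / 1000 = 22.218 kW/m^2

22.218 kW/m^2


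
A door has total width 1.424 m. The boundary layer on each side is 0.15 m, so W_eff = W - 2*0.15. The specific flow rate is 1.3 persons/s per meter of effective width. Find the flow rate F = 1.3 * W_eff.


W_eff = 1.424 - 0.30 = 1.124 m
F = 1.3 * 1.124 = 1.4612 persons/s

1.4612 persons/s


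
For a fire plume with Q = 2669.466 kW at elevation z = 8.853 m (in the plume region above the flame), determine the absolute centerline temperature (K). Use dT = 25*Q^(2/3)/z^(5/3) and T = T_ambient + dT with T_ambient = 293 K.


Q^(2/3) = 192.43
z^(5/3) = 37.886
dT = 25 * 192.43 / 37.886 = 126.98 K
T = 293 + 126.98 = 419.98 K

419.98 K


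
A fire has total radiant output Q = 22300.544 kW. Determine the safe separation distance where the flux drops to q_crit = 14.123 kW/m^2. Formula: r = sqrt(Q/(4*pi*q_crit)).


4*pi*q_crit = 177.47
Q/(4*pi*q_crit) = 125.65
r = sqrt(125.65) = 11.210 m

11.210 m


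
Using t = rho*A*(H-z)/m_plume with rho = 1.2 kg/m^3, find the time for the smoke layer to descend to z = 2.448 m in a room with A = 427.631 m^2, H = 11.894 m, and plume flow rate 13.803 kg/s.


H - z = 9.446 m
t = 1.2 * 427.631 * 9.446 / 13.803 = 351.18 s

351.18 s


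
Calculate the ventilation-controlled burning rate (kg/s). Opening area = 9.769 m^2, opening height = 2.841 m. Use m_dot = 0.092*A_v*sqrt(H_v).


sqrt(H_v) = 1.6855
m_dot = 0.092 * 9.769 * 1.6855 = 1.5149 kg/s

1.5149 kg/s


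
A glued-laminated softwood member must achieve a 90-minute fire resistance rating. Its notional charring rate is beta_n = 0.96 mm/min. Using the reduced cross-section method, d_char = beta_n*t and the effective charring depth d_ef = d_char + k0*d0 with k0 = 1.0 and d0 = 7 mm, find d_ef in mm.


d_char = 0.96 * 90 = 86.4 mm
d_ef = 86.4 + 1.0*7 = 93.4 mm

93.4 mm


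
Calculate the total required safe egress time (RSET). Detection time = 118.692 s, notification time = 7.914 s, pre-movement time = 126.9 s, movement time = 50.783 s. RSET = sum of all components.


Total = 118.692 + 7.914 + 126.9 + 50.783 = 304.289 s

304.289 s


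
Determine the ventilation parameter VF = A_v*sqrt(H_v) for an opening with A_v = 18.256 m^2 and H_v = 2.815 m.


sqrt(H_v) = 1.6778
VF = 18.256 * 1.6778 = 30.630 m^(5/2)

30.630 m^(5/2)


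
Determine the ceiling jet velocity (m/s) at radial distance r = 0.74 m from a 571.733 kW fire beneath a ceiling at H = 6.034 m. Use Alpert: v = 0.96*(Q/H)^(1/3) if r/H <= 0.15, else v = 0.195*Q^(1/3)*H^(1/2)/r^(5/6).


r/H = 0.74 / 6.034 = 0.12264
r/H <= 0.15, so v = 0.96*(Q/H)^(1/3)
Q/H = 94.752
(Q/H)^(1/3) = 4.5589
v = 0.96 * 4.5589 = 4.3766 m/s

4.3766 m/s


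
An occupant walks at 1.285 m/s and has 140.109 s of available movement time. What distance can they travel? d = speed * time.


d = 1.285 * 140.109 = 180.04 m

180.04 m


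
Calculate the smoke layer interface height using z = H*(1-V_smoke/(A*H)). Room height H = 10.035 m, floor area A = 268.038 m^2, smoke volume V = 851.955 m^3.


V/(A*H) = 0.31674
1 - 0.31674 = 0.68326
z = 10.035 * 0.68326 = 6.8565 m

6.8565 m


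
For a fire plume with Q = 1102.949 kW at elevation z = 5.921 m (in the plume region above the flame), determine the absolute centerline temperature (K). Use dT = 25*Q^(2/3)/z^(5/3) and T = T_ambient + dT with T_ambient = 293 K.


Q^(2/3) = 106.75
z^(5/3) = 19.379
dT = 25 * 106.75 / 19.379 = 137.72 K
T = 293 + 137.72 = 430.72 K

430.72 K


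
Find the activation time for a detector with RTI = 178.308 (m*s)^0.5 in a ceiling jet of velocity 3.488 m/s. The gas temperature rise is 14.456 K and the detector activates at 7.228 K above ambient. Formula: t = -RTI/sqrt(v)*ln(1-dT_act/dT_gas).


dT_act/dT_gas = 0.5
ln(1 - 0.5) = -0.69315
t = -178.308 / sqrt(3.488) * -0.69315 = 66.177 s

66.177 s


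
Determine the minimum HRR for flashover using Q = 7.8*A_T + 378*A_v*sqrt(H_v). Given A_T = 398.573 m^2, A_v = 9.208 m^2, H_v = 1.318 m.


7.8*A_T = 3108.9
sqrt(H_v) = 1.1480
378*A_v*sqrt(H_v) = 3995.9
Q = 3108.9 + 3995.9 = 7104.8 kW

7104.8 kW


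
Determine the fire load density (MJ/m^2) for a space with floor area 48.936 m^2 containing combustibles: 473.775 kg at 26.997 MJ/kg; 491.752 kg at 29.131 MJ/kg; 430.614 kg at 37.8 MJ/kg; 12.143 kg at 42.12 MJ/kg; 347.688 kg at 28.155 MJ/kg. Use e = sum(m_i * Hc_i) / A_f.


Total energy = 473.775*26.997 + 491.752*29.131 + 430.614*37.8 + 12.143*42.12 + 347.688*28.155
= 12790.50 + 14325.23 + 16277.21 + 511.4632 + 9789.156
= 53693.56 MJ
e = 53693.56 / 48.936 = 1097.2 MJ/m^2

1097.2 MJ/m^2


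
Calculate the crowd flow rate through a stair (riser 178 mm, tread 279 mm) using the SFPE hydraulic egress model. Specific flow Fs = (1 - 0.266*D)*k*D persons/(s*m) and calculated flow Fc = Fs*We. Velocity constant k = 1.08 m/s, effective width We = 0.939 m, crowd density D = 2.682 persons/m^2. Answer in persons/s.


1 - 0.266*D = 1 - 0.266*2.682 = 0.28659
Fs = 0.28659 * 1.08 * 2.682 = 0.83012 persons/(s*m)
Fc = 0.83012 * 0.939 = 0.77948 persons/s

0.77948 persons/s


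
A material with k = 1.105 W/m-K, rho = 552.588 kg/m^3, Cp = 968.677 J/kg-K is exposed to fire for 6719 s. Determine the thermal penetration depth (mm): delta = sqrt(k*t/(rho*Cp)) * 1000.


alpha = 1.105 / (552.588 * 968.677) = 2.0643e-06 m^2/s
alpha * t = 0.013870
delta = sqrt(0.013870) * 1000 = 117.77 mm

117.77 mm


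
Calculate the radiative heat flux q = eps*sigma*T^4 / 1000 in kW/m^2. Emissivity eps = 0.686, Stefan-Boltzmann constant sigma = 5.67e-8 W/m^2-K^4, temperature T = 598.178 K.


T^4 = 1.2803e+11
q = 0.686 * 5.67e-8 * 1.2803e+11 / 1000 = 4.9800 kW/m^2

4.9800 kW/m^2


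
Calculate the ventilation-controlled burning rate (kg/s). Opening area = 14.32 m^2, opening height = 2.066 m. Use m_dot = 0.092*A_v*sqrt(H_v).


sqrt(H_v) = 1.4374
m_dot = 0.092 * 14.32 * 1.4374 = 1.8936 kg/s

1.8936 kg/s


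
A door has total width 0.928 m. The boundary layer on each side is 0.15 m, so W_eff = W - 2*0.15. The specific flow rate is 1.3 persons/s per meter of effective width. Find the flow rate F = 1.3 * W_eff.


W_eff = 0.928 - 0.30 = 0.628 m
F = 1.3 * 0.628 = 0.81640 persons/s

0.81640 persons/s


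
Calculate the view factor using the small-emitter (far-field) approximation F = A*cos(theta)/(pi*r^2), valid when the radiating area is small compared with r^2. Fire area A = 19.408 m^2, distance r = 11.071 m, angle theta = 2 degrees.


cos(2 deg) = 0.99939
pi*r^2 = 385.06
F = 19.408 * 0.99939 / 385.06 = 0.050372

0.050372


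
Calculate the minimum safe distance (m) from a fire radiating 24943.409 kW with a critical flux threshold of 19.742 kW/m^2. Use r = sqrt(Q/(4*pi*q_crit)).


4*pi*q_crit = 248.09
Q/(4*pi*q_crit) = 100.54
r = sqrt(100.54) = 10.027 m

10.027 m


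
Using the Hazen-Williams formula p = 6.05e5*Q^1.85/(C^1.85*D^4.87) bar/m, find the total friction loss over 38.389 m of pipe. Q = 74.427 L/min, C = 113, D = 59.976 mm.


Q^1.85 = 2902.0
C^1.85 = 6283.4
D^4.87 = 4.5577e+08
p/m = 0.00061307 bar/m
p_total = 0.00061307 * 38.389 = 0.023535 bar

0.023535 bar


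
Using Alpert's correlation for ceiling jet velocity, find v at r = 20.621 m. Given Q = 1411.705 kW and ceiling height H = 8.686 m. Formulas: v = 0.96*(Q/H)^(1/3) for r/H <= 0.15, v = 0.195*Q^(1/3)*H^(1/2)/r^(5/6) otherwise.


r/H = 20.621 / 8.686 = 2.3741
r/H > 0.15, so v = 0.195*Q^(1/3)*H^(1/2)/r^(5/6)
Q^(1/3) = 11.218
H^(1/2) = 2.9472
r^(5/6) = 12.453
v = 0.195 * 11.218 * 2.9472 / 12.453 = 0.51773 m/s

0.51773 m/s


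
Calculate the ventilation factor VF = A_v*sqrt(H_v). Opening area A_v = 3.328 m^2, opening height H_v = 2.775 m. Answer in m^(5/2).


sqrt(H_v) = 1.6658
VF = 3.328 * 1.6658 = 5.5439 m^(5/2)

5.5439 m^(5/2)


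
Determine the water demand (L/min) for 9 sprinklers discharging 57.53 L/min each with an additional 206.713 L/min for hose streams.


Sprinkler demand = 9 * 57.53 = 517.77 L/min
Total = 517.77 + 206.713 = 724.483 L/min

724.483 L/min


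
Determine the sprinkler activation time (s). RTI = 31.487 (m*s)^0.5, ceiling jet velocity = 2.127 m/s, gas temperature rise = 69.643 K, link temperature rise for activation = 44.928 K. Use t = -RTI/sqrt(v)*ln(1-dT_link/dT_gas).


dT_link/dT_gas = 0.64512
ln(1 - 0.64512) = -1.0360
t = -31.487 / sqrt(2.127) * -1.0360 = 22.366 s

22.366 s


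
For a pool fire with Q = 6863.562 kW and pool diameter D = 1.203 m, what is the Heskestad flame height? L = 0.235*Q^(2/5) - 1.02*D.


Q^(2/5) = 34.247
0.235 * Q^(2/5) = 8.0480
1.02 * D = 1.2271
L = 6.8209 m

6.8209 m


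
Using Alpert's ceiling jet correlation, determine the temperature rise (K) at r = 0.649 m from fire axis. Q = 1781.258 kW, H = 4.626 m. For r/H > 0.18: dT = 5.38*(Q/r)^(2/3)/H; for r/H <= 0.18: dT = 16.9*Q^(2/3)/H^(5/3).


r/H = 0.649 / 4.626 = 0.14029
r/H <= 0.18, so dT = 16.9*Q^(2/3)/H^(5/3)
Q^(2/3) = 146.94
H^(5/3) = 12.843
dT = 16.9 * 146.94 / 12.843 = 193.36 K

193.36 K


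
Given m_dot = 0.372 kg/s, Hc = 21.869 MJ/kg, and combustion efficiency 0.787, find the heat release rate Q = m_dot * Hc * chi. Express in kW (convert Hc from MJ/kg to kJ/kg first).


Hc = 21.869 MJ/kg = 21.869 * 1000 kJ/kg = 21869 kJ/kg
Q = 0.372 kg/s * 21869 kJ/kg * 0.787 = 6402.5 kW

6402.5 kW


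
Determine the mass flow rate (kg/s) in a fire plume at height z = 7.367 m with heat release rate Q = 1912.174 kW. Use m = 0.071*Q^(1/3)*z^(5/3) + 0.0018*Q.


Q^(1/3) = 12.412
z^(5/3) = 27.892
First term = 0.071 * 12.412 * 27.892 = 24.580
Second term = 0.0018 * 1912.174 = 3.4419
m = 28.022 kg/s

28.022 kg/s


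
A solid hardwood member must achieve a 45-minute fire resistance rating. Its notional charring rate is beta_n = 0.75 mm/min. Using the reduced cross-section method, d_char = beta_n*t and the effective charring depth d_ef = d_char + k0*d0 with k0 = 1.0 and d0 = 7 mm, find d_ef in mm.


d_char = 0.75 * 45 = 33.75 mm
d_ef = 33.75 + 1.0*7 = 40.75 mm

40.75 mm


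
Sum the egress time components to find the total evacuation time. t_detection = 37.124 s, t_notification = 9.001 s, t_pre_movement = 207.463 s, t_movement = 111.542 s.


Total = 37.124 + 9.001 + 207.463 + 111.542 = 365.13 s

365.13 s


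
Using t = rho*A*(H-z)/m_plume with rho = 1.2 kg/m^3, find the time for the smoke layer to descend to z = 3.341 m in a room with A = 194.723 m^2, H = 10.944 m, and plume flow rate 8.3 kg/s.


H - z = 7.603 m
t = 1.2 * 194.723 * 7.603 / 8.3 = 214.05 s

214.05 s


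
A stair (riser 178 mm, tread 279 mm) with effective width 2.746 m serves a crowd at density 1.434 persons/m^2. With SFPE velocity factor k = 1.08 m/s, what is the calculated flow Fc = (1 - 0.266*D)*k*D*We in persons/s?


1 - 0.266*D = 1 - 0.266*1.434 = 0.61856
Fs = 0.61856 * 1.08 * 1.434 = 0.95797 persons/(s*m)
Fc = 0.95797 * 2.746 = 2.6306 persons/s

2.6306 persons/s


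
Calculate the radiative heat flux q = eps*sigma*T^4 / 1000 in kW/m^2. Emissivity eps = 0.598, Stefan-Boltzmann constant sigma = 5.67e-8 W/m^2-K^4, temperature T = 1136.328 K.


T^4 = 1.6673e+12
q = 0.598 * 5.67e-8 * 1.6673e+12 / 1000 = 56.533 kW/m^2

56.533 kW/m^2


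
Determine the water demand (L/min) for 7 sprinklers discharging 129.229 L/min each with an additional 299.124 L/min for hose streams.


Sprinkler demand = 7 * 129.229 = 904.603 L/min
Total = 904.603 + 299.124 = 1203.727 L/min

1203.727 L/min


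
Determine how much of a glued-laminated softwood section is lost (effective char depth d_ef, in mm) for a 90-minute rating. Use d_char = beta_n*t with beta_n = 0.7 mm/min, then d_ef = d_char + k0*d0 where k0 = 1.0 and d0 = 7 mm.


d_char = 0.7 * 90 = 63 mm
d_ef = 63 + 1.0*7 = 70 mm

70 mm


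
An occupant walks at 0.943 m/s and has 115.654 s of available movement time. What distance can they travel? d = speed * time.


d = 0.943 * 115.654 = 109.06 m

109.06 m


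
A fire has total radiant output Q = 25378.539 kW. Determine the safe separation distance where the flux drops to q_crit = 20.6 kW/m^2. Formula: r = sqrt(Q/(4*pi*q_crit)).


4*pi*q_crit = 258.87
Q/(4*pi*q_crit) = 98.037
r = sqrt(98.037) = 9.9014 m

9.9014 m


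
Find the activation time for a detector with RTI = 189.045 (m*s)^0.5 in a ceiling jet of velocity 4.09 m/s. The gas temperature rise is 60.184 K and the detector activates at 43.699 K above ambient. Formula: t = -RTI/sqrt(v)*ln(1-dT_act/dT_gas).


dT_act/dT_gas = 0.72609
ln(1 - 0.72609) = -1.2950
t = -189.045 / sqrt(4.09) * -1.2950 = 121.05 s

121.05 s


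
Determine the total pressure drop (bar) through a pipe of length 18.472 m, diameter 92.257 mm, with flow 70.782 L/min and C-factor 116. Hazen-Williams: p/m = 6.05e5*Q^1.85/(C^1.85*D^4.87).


Q^1.85 = 2644.6
C^1.85 = 6595.5
D^4.87 = 3.7115e+09
p/m = 6.5361e-05 bar/m
p_total = 6.5361e-05 * 18.472 = 0.0012073 bar

0.0012073 bar


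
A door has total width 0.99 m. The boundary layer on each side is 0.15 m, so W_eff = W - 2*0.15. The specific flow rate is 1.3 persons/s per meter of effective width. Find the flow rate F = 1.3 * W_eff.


W_eff = 0.99 - 0.30 = 0.69 m
F = 1.3 * 0.69 = 0.897 persons/s

0.897 persons/s


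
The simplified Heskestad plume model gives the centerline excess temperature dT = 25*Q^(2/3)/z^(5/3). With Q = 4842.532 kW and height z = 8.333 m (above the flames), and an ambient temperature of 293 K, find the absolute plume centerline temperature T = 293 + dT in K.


Q^(2/3) = 286.23
z^(5/3) = 34.251
dT = 25 * 286.23 / 34.251 = 208.92 K
T = 293 + 208.92 = 501.92 K

501.92 K


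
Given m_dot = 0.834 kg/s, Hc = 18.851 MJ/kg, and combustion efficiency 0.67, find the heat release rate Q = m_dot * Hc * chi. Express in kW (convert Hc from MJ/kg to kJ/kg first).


Hc = 18.851 MJ/kg = 18.851 * 1000 kJ/kg = 18851 kJ/kg
Q = 0.834 kg/s * 18851 kJ/kg * 0.67 = 10534 kW

10534 kW


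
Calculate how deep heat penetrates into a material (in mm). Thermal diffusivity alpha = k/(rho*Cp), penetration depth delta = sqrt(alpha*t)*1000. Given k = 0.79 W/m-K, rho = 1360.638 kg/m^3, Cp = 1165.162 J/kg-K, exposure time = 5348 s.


alpha = 0.79 / (1360.638 * 1165.162) = 4.9831e-07 m^2/s
alpha * t = 0.0026650
delta = sqrt(0.0026650) * 1000 = 51.623 mm

51.623 mm


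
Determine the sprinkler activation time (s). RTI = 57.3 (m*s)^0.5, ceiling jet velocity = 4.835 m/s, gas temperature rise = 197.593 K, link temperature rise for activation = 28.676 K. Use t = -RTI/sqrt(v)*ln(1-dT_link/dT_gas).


dT_link/dT_gas = 0.14513
ln(1 - 0.14513) = -0.15680
t = -57.3 / sqrt(4.835) * -0.15680 = 4.0861 s

4.0861 s


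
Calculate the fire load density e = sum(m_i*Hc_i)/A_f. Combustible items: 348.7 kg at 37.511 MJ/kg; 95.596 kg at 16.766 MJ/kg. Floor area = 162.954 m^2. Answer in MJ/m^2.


Total energy = 348.7*37.511 + 95.596*16.766
= 13080.09 + 1602.763
= 14682.85 MJ
e = 14682.85 / 162.954 = 90.104 MJ/m^2

90.104 MJ/m^2


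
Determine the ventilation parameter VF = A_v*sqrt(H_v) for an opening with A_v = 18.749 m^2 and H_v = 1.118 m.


sqrt(H_v) = 1.0574
VF = 18.749 * 1.0574 = 19.824 m^(5/2)

19.824 m^(5/2)


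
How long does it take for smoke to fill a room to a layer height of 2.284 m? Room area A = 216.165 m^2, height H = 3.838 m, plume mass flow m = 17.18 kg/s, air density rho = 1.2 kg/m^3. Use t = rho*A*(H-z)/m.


H - z = 1.554 m
t = 1.2 * 216.165 * 1.554 / 17.18 = 23.464 s

23.464 s


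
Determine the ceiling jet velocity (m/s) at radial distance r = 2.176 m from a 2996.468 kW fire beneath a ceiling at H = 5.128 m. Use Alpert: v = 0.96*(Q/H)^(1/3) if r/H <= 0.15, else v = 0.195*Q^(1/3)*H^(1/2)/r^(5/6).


r/H = 2.176 / 5.128 = 0.42434
r/H > 0.15, so v = 0.195*Q^(1/3)*H^(1/2)/r^(5/6)
Q^(1/3) = 14.417
H^(1/2) = 2.2645
r^(5/6) = 1.9115
v = 0.195 * 14.417 * 2.2645 / 1.9115 = 3.3304 m/s

3.3304 m/s


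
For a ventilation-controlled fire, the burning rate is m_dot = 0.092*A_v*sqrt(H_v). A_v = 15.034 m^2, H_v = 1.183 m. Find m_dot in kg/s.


sqrt(H_v) = 1.0877
m_dot = 0.092 * 15.034 * 1.0877 = 1.5044 kg/s

1.5044 kg/s


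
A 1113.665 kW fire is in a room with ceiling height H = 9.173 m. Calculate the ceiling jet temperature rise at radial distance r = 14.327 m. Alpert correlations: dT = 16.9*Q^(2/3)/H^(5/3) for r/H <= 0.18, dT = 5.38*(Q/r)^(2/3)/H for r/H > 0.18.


r/H = 14.327 / 9.173 = 1.5619
r/H > 0.18, so dT = 5.38*(Q/r)^(2/3)/H
Q/r = 77.732
(Q/r)^(2/3) = 18.214
dT = 5.38 * 18.214 / 9.173 = 10.682 K

10.682 K


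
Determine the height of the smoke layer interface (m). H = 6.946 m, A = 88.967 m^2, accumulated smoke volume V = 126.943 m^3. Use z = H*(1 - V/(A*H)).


V/(A*H) = 0.20542
1 - 0.20542 = 0.79458
z = 6.946 * 0.79458 = 5.5191 m

5.5191 m


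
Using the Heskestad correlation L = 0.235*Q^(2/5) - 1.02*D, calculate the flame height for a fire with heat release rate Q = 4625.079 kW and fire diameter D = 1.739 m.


Q^(2/5) = 29.245
0.235 * Q^(2/5) = 6.8725
1.02 * D = 1.7738
L = 5.0987 m

5.0987 m


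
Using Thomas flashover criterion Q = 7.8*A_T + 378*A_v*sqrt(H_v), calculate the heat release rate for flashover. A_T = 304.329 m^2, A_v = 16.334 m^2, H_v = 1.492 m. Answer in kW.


7.8*A_T = 2373.8
sqrt(H_v) = 1.2215
378*A_v*sqrt(H_v) = 7541.7
Q = 2373.8 + 7541.7 = 9915.5 kW

9915.5 kW


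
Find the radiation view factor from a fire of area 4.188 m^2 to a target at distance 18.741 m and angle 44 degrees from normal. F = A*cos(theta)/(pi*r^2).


cos(44 deg) = 0.71934
pi*r^2 = 1103.4
F = 4.188 * 0.71934 / 1103.4 = 0.0027303

0.0027303


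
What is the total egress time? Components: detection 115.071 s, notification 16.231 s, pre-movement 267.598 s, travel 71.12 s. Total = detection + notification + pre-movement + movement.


Total = 115.071 + 16.231 + 267.598 + 71.12 = 470.02 s

470.02 s


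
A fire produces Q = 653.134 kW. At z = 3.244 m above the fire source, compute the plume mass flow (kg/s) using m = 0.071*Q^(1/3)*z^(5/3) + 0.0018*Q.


Q^(1/3) = 8.6763
z^(5/3) = 7.1089
First term = 0.071 * 8.6763 * 7.1089 = 4.3792
Second term = 0.0018 * 653.134 = 1.1756
m = 5.5548 kg/s

5.5548 kg/s


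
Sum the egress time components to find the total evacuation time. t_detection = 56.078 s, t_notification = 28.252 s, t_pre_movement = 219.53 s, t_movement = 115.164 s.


Total = 56.078 + 28.252 + 219.53 + 115.164 = 419.024 s

419.024 s


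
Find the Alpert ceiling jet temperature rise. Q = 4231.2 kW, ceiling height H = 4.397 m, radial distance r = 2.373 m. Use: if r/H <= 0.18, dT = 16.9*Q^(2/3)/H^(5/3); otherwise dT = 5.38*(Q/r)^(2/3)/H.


r/H = 2.373 / 4.397 = 0.53969
r/H > 0.18, so dT = 5.38*(Q/r)^(2/3)/H
Q/r = 1783.1
(Q/r)^(2/3) = 147.04
dT = 5.38 * 147.04 / 4.397 = 179.92 K

179.92 K


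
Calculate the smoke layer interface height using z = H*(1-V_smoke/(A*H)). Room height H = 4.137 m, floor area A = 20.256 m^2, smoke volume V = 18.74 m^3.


V/(A*H) = 0.22363
1 - 0.22363 = 0.77637
z = 4.137 * 0.77637 = 3.2118 m

3.2118 m


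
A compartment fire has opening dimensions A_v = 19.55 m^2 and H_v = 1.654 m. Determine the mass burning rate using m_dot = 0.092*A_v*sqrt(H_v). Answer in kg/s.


sqrt(H_v) = 1.2861
m_dot = 0.092 * 19.55 * 1.2861 = 2.3131 kg/s

2.3131 kg/s


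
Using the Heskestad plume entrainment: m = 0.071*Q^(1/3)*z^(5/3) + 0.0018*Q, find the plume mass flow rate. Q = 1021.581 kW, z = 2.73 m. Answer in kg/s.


Q^(1/3) = 10.071
z^(5/3) = 5.3326
First term = 0.071 * 10.071 * 5.3326 = 3.8132
Second term = 0.0018 * 1021.581 = 1.8388
m = 5.6520 kg/s

5.6520 kg/s


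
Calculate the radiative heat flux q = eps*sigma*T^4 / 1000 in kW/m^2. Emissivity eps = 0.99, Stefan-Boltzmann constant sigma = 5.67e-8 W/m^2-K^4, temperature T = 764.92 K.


T^4 = 3.4235e+11
q = 0.99 * 5.67e-8 * 3.4235e+11 / 1000 = 19.217 kW/m^2

19.217 kW/m^2


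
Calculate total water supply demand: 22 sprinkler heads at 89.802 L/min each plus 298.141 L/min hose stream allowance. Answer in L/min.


Sprinkler demand = 22 * 89.802 = 1975.644 L/min
Total = 1975.644 + 298.141 = 2273.785 L/min

2273.785 L/min


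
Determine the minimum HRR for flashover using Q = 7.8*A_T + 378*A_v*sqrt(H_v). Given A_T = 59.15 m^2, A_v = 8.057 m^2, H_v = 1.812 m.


7.8*A_T = 461.37
sqrt(H_v) = 1.3461
378*A_v*sqrt(H_v) = 4099.6
Q = 461.37 + 4099.6 = 4561.0 kW

4561.0 kW


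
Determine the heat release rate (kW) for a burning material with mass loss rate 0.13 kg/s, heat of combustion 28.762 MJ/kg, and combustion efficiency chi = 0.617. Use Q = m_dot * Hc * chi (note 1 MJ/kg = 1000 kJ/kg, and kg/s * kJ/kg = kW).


Hc = 28.762 MJ/kg = 28.762 * 1000 kJ/kg = 28762 kJ/kg
Q = 0.13 kg/s * 28762 kJ/kg * 0.617 = 2307.0 kW

2307.0 kW


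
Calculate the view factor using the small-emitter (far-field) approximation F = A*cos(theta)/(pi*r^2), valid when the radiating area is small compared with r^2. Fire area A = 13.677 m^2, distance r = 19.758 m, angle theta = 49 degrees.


cos(49 deg) = 0.65606
pi*r^2 = 1226.4
F = 13.677 * 0.65606 / 1226.4 = 0.0073164

0.0073164


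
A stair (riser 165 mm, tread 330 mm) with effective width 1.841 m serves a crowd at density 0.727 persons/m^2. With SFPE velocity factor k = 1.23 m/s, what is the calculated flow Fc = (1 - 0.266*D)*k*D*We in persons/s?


1 - 0.266*D = 1 - 0.266*0.727 = 0.80662
Fs = 0.80662 * 1.23 * 0.727 = 0.72129 persons/(s*m)
Fc = 0.72129 * 1.841 = 1.3279 persons/s

1.3279 persons/s


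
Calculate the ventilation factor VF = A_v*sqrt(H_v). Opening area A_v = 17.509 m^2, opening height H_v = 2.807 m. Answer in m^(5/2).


sqrt(H_v) = 1.6754
VF = 17.509 * 1.6754 = 29.335 m^(5/2)

29.335 m^(5/2)


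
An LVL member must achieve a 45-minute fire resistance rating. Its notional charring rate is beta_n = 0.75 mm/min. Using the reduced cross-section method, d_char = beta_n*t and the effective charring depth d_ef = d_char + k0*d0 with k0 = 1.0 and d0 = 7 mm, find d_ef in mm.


d_char = 0.75 * 45 = 33.75 mm
d_ef = 33.75 + 1.0*7 = 40.75 mm

40.75 mm


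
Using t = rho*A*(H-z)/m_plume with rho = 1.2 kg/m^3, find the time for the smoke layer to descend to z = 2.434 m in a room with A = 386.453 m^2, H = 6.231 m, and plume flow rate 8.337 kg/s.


H - z = 3.797 m
t = 1.2 * 386.453 * 3.797 / 8.337 = 211.21 s

211.21 s


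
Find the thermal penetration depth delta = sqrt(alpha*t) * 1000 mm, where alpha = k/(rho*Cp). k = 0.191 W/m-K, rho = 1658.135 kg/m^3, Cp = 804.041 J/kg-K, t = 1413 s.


alpha = 0.191 / (1658.135 * 804.041) = 1.4326e-07 m^2/s
alpha * t = 0.00020243
delta = sqrt(0.00020243) * 1000 = 14.228 mm

14.228 mm


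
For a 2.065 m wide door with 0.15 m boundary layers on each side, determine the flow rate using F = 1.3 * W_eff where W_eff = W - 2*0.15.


W_eff = 2.065 - 0.30 = 1.765 m
F = 1.3 * 1.765 = 2.2945 persons/s

2.2945 persons/s


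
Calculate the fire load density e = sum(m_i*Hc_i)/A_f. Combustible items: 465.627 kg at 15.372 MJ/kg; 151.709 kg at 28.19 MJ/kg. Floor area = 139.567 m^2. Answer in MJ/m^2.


Total energy = 465.627*15.372 + 151.709*28.19
= 7157.618 + 4276.677
= 11434.29 MJ
e = 11434.29 / 139.567 = 81.927 MJ/m^2

81.927 MJ/m^2


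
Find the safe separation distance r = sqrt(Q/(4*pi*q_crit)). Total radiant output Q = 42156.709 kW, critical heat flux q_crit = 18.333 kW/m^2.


4*pi*q_crit = 230.38
Q/(4*pi*q_crit) = 182.99
r = sqrt(182.99) = 13.527 m

13.527 m


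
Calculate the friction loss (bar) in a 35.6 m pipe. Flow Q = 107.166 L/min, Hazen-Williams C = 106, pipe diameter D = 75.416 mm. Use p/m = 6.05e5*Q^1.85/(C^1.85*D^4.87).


Q^1.85 = 5696.5
C^1.85 = 5582.3
D^4.87 = 1.3907e+09
p/m = 0.00044391 bar/m
p_total = 0.00044391 * 35.6 = 0.015803 bar

0.015803 bar


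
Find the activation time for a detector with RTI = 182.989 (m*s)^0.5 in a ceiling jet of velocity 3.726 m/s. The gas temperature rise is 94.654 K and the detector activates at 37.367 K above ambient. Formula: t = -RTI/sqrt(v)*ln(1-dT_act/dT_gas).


dT_act/dT_gas = 0.39477
ln(1 - 0.39477) = -0.50215
t = -182.989 / sqrt(3.726) * -0.50215 = 47.604 s

47.604 s


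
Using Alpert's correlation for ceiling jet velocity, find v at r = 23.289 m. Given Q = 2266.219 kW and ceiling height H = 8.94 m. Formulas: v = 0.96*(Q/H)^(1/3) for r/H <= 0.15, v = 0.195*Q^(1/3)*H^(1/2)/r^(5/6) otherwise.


r/H = 23.289 / 8.94 = 2.6050
r/H > 0.15, so v = 0.195*Q^(1/3)*H^(1/2)/r^(5/6)
Q^(1/3) = 13.135
H^(1/2) = 2.9900
r^(5/6) = 13.781
v = 0.195 * 13.135 * 2.9900 / 13.781 = 0.55571 m/s

0.55571 m/s


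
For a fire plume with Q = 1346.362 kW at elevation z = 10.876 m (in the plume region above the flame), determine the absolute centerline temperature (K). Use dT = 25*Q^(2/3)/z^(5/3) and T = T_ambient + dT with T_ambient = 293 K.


Q^(2/3) = 121.93
z^(5/3) = 53.389
dT = 25 * 121.93 / 53.389 = 57.095 K
T = 293 + 57.095 = 350.10 K

350.10 K


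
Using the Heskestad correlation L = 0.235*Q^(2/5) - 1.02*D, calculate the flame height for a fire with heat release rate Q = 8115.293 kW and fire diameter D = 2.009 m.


Q^(2/5) = 36.620
0.235 * Q^(2/5) = 8.6058
1.02 * D = 2.0492
L = 6.5566 m

6.5566 m


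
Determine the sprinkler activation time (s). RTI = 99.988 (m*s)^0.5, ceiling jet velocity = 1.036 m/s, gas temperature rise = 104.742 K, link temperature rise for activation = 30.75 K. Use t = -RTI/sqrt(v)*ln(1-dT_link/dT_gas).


dT_link/dT_gas = 0.29358
ln(1 - 0.29358) = -0.34754
t = -99.988 / sqrt(1.036) * -0.34754 = 34.141 s

34.141 s


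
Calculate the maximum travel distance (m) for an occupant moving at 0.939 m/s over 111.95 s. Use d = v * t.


d = 0.939 * 111.95 = 105.12 m

105.12 m


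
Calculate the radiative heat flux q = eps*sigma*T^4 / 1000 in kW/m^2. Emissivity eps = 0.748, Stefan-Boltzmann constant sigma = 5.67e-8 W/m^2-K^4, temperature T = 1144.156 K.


T^4 = 1.7137e+12
q = 0.748 * 5.67e-8 * 1.7137e+12 / 1000 = 72.682 kW/m^2

72.682 kW/m^2


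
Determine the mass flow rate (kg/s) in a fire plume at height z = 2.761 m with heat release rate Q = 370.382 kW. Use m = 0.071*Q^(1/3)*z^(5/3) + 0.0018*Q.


Q^(1/3) = 7.1815
z^(5/3) = 5.4339
First term = 0.071 * 7.1815 * 5.4339 = 2.7707
Second term = 0.0018 * 370.382 = 0.66669
m = 3.4374 kg/s

3.4374 kg/s


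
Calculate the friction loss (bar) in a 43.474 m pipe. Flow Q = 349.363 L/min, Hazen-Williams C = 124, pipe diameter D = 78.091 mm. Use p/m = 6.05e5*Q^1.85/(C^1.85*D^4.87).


Q^1.85 = 50706
C^1.85 = 7461.6
D^4.87 = 1.6480e+09
p/m = 0.0024947 bar/m
p_total = 0.0024947 * 43.474 = 0.10846 bar

0.10846 bar


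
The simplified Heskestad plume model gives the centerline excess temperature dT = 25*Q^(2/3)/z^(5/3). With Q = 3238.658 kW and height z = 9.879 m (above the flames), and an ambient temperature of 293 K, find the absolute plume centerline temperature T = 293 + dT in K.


Q^(2/3) = 218.90
z^(5/3) = 45.484
dT = 25 * 218.90 / 45.484 = 120.32 K
T = 293 + 120.32 = 413.32 K

413.32 K


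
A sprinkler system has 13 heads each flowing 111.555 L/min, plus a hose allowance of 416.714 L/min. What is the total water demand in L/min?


Sprinkler demand = 13 * 111.555 = 1450.215 L/min
Total = 1450.215 + 416.714 = 1866.929 L/min

1866.929 L/min


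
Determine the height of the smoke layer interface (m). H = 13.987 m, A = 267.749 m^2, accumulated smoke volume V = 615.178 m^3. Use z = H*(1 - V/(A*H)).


V/(A*H) = 0.16427
1 - 0.16427 = 0.83573
z = 13.987 * 0.83573 = 11.689 m

11.689 m


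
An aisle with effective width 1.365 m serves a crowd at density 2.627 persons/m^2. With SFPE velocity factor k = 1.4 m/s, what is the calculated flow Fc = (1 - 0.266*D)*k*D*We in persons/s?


1 - 0.266*D = 1 - 0.266*2.627 = 0.30122
Fs = 0.30122 * 1.4 * 2.627 = 1.1078 persons/(s*m)
Fc = 1.1078 * 1.365 = 1.5122 persons/s

1.5122 persons/s


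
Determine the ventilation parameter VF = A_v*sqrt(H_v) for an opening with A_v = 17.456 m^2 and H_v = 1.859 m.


sqrt(H_v) = 1.3635
VF = 17.456 * 1.3635 = 23.800 m^(5/2)

23.800 m^(5/2)


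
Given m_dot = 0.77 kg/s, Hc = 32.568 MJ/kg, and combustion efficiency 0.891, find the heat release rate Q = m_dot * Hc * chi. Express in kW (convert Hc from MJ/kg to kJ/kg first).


Hc = 32.568 MJ/kg = 32.568 * 1000 kJ/kg = 32568 kJ/kg
Q = 0.77 kg/s * 32568 kJ/kg * 0.891 = 22344 kW

22344 kW


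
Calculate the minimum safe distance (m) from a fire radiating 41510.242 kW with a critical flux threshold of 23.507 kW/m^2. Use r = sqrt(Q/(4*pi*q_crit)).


4*pi*q_crit = 295.40
Q/(4*pi*q_crit) = 140.52
r = sqrt(140.52) = 11.854 m

11.854 m


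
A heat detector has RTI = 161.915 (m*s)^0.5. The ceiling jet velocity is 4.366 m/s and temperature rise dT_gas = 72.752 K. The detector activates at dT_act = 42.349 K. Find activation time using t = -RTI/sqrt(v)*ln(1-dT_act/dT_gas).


dT_act/dT_gas = 0.58210
ln(1 - 0.58210) = -0.87252
t = -161.915 / sqrt(4.366) * -0.87252 = 67.611 s

67.611 s


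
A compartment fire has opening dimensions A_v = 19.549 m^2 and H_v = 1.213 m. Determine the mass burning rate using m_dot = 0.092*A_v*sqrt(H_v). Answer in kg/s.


sqrt(H_v) = 1.1014
m_dot = 0.092 * 19.549 * 1.1014 = 1.9808 kg/s

1.9808 kg/s


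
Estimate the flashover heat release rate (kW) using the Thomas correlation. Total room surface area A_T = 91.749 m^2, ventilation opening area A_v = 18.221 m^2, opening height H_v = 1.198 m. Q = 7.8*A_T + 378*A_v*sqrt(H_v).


7.8*A_T = 715.64
sqrt(H_v) = 1.0945
378*A_v*sqrt(H_v) = 7538.6
Q = 715.64 + 7538.6 = 8254.3 kW

8254.3 kW


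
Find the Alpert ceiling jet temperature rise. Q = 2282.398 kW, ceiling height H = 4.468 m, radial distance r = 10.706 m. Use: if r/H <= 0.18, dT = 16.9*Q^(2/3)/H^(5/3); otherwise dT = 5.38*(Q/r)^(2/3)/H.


r/H = 10.706 / 4.468 = 2.3962
r/H > 0.18, so dT = 5.38*(Q/r)^(2/3)/H
Q/r = 213.19
(Q/r)^(2/3) = 35.687
dT = 5.38 * 35.687 / 4.468 = 42.971 K

42.971 K


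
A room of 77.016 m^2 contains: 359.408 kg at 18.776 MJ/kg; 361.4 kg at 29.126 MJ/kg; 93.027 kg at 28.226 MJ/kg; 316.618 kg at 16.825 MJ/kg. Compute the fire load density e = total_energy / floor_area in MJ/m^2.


Total energy = 359.408*18.776 + 361.4*29.126 + 93.027*28.226 + 316.618*16.825
= 6748.245 + 10526.14 + 2625.780 + 5327.098
= 25227.26 MJ
e = 25227.26 / 77.016 = 327.56 MJ/m^2

327.56 MJ/m^2


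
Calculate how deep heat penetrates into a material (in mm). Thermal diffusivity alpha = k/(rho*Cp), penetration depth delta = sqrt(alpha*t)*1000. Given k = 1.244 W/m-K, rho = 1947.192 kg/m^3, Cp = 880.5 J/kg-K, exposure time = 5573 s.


alpha = 1.244 / (1947.192 * 880.5) = 7.2557e-07 m^2/s
alpha * t = 0.0040436
delta = sqrt(0.0040436) * 1000 = 63.590 mm

63.590 mm


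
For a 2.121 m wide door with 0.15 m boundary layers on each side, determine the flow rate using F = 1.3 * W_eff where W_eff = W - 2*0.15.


W_eff = 2.121 - 0.30 = 1.821 m
F = 1.3 * 1.821 = 2.3673 persons/s

2.3673 persons/s


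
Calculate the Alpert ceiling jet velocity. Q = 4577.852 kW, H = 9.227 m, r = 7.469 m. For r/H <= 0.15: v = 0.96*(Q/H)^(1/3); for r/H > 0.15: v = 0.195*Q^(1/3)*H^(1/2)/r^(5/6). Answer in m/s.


r/H = 7.469 / 9.227 = 0.80947
r/H > 0.15, so v = 0.195*Q^(1/3)*H^(1/2)/r^(5/6)
Q^(1/3) = 16.604
H^(1/2) = 3.0376
r^(5/6) = 5.3422
v = 0.195 * 16.604 * 3.0376 / 5.3422 = 1.8411 m/s

1.8411 m/s


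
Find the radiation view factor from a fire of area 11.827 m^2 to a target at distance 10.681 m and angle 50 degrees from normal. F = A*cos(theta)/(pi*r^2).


cos(50 deg) = 0.64279
pi*r^2 = 358.40
F = 11.827 * 0.64279 / 358.40 = 0.021211

0.021211


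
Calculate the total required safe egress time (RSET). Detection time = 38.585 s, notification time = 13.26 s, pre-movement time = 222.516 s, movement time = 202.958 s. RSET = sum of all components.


Total = 38.585 + 13.26 + 222.516 + 202.958 = 477.319 s

477.319 s


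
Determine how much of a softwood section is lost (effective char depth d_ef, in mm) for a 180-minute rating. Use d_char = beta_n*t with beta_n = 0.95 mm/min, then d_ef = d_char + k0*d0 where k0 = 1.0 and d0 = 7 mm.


d_char = 0.95 * 180 = 171 mm
d_ef = 171 + 1.0*7 = 178 mm

178 mm


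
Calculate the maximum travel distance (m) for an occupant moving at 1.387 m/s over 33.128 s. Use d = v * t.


d = 1.387 * 33.128 = 45.949 m

45.949 m


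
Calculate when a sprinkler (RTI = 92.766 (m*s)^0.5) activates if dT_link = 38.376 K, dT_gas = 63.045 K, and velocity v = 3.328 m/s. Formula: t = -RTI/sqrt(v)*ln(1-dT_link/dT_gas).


dT_link/dT_gas = 0.60871
ln(1 - 0.60871) = -0.93830
t = -92.766 / sqrt(3.328) * -0.93830 = 47.713 s

47.713 s


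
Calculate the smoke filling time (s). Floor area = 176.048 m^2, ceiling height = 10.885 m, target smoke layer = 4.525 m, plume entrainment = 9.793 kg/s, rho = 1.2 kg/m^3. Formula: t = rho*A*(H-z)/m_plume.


H - z = 6.36 m
t = 1.2 * 176.048 * 6.36 / 9.793 = 137.20 s

137.20 s


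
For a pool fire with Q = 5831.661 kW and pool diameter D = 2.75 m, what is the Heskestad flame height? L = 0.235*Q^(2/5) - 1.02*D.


Q^(2/5) = 32.086
0.235 * Q^(2/5) = 7.5402
1.02 * D = 2.805
L = 4.7352 m

4.7352 m


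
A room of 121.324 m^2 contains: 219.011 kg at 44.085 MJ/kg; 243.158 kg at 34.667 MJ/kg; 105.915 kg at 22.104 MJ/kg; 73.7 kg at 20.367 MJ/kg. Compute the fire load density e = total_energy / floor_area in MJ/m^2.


Total energy = 219.011*44.085 + 243.158*34.667 + 105.915*22.104 + 73.7*20.367
= 9655.100 + 8429.558 + 2341.145 + 1501.048
= 21926.85 MJ
e = 21926.85 / 121.324 = 180.73 MJ/m^2

180.73 MJ/m^2


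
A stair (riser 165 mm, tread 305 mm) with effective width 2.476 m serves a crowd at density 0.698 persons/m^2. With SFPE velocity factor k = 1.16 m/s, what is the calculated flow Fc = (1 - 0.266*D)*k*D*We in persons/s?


1 - 0.266*D = 1 - 0.266*0.698 = 0.81433
Fs = 0.81433 * 1.16 * 0.698 = 0.65935 persons/(s*m)
Fc = 0.65935 * 2.476 = 1.6325 persons/s

1.6325 persons/s


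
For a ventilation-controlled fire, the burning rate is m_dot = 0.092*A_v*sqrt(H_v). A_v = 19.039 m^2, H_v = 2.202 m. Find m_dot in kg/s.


sqrt(H_v) = 1.4839
m_dot = 0.092 * 19.039 * 1.4839 = 2.5992 kg/s

2.5992 kg/s


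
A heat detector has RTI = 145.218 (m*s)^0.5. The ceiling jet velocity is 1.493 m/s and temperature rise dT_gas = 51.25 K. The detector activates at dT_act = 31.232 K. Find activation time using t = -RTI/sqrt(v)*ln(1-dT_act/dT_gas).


dT_act/dT_gas = 0.60940
ln(1 - 0.60940) = -0.94008
t = -145.218 / sqrt(1.493) * -0.94008 = 111.73 s

111.73 s


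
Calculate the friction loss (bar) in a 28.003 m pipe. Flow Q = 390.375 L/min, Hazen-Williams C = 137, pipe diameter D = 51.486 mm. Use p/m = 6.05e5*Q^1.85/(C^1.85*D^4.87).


Q^1.85 = 62265
C^1.85 = 8972.9
D^4.87 = 2.1673e+08
p/m = 0.019370 bar/m
p_total = 0.019370 * 28.003 = 0.54243 bar

0.54243 bar


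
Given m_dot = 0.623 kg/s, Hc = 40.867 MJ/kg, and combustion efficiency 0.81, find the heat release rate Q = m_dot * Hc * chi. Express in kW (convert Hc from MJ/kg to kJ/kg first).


Hc = 40.867 MJ/kg = 40.867 * 1000 kJ/kg = 40867 kJ/kg
Q = 0.623 kg/s * 40867 kJ/kg * 0.81 = 20623 kW

20623 kW


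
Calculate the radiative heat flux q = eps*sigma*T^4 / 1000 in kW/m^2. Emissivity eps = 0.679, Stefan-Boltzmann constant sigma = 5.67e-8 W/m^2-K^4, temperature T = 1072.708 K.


T^4 = 1.3241e+12
q = 0.679 * 5.67e-8 * 1.3241e+12 / 1000 = 50.978 kW/m^2

50.978 kW/m^2


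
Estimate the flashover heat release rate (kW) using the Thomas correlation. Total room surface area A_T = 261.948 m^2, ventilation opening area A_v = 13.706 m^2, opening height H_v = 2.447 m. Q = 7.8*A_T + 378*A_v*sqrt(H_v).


7.8*A_T = 2043.2
sqrt(H_v) = 1.5643
378*A_v*sqrt(H_v) = 8104.4
Q = 2043.2 + 8104.4 = 10148 kW

10148 kW
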